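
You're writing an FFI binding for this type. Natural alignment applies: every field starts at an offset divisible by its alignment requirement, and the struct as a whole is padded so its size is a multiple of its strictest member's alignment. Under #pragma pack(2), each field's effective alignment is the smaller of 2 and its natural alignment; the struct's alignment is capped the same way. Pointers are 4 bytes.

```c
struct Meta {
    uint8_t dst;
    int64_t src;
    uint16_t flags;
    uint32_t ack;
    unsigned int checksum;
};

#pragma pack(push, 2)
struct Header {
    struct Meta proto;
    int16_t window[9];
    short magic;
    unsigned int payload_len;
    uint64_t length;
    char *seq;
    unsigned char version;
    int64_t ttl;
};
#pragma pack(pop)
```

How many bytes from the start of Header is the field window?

Meta: @0: dst [1B, align 1] → 1; +7 pad (align 8); @8: src [8B, align 8] → 16; @16: flags [2B, align 2] → 18; +2 pad (align 4); @20: ack [4B, align 4] → 24; @24: checksum [4B, align 4] → 28; +4 tail pad (align 8); size 32, align 8
@0: proto [32B, align 2] → 32
@32: window [18B, align 2] → 50

32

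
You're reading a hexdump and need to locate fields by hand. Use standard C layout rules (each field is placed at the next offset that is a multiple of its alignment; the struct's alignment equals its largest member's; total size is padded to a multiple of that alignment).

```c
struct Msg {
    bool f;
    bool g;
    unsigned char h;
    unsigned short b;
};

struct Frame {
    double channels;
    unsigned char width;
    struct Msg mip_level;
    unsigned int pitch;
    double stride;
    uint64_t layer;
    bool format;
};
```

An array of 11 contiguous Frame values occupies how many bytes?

Msg: f at 0 (size 1, align 1) → ends 1; g at 1 (size 1, align 1) → ends 2; h at 2 (size 1, align 1) → ends 3; pad 1 to align 2 for b; b at 4 (size 2, align 2) → ends 6; total 6 bytes, alignment 2
channels at 0 (size 8, align 8) → ends 8
width at 8 (size 1, align 1) → ends 9
pad 1 to align 2 for mip_level
mip_level at 10 (size 6, align 2) → ends 16
pitch at 16 (size 4, align 4) → ends 20
pad 4 to align 8 for stride
stride at 24 (size 8, align 8) → ends 32
layer at 32 (size 8, align 8) → ends 40
format at 40 (size 1, align 1) → ends 41
tail pad 7 to reach multiple of 8
total 48 bytes, alignment 8
array of 11: 11 × 48 = 528

528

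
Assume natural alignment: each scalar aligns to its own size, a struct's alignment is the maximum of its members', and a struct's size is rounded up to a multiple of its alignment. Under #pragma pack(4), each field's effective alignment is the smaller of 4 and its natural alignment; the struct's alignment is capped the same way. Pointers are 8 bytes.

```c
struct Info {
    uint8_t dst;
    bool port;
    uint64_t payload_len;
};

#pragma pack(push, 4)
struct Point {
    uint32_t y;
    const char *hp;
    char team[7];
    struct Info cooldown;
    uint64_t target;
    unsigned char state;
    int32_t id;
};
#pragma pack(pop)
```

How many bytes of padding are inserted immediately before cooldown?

1

Info: dst at 0 (size 1, align 1) → ends 1; port at 1 (size 1, align 1) → ends 2; pad 6 to align 8 for payload_len; payload_len at 8 (size 8, align 8) → ends 16; total 16 bytes, alignment 8
y at 0 (size 4, align 4) → ends 4
hp at 4 (size 8, align 4) → ends 12
team at 12 (size 7, align 1) → ends 19
pad 1 to align 4 for cooldown
cooldown at 20 (size 16, align 4) → ends 36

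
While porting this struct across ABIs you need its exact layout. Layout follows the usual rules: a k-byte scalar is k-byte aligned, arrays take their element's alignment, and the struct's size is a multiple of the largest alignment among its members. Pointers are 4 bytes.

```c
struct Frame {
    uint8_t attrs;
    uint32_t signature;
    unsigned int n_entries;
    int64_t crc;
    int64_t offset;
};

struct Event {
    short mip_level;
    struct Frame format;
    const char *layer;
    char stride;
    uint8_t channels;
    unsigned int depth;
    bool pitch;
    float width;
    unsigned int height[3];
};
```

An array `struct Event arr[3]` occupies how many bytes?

Frame: 0..1  attrs  (1B, 1-aligned); 1..4  -- padding (3B); 4..8  signature  (4B, 4-aligned); 8..12  n_entries  (4B, 4-aligned); 12..16  -- padding (4B); 16..24  crc  (8B, 8-aligned); 24..32  offset  (8B, 8-aligned); sizeof = 32, alignof = 8
0..2  mip_level  (2B, 2-aligned)
2..8  -- padding (6B)
8..40  format  (32B, 8-aligned)
40..44  layer  (4B, 4-aligned)
44..45  stride  (1B, 1-aligned)
45..46  channels  (1B, 1-aligned)
46..48  -- padding (2B)
48..52  depth  (4B, 4-aligned)
52..53  pitch  (1B, 1-aligned)
53..56  -- padding (3B)
56..60  width  (4B, 4-aligned)
60..72  height  (12B, 4-aligned)
sizeof = 72, alignof = 8
array of 3: 3 × 72 = 216

216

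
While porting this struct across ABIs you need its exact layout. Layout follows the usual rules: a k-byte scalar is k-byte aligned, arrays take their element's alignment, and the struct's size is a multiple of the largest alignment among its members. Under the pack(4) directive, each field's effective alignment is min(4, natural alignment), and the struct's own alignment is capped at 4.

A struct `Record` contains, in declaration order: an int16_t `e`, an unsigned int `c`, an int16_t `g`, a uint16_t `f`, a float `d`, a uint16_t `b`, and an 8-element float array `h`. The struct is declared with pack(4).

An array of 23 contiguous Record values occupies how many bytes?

1196

@0: e [2B, align 2] → 2
+2 pad (align 4)
@4: c [4B, align 4] → 8
@8: g [2B, align 2] → 10
@10: f [2B, align 2] → 12
@12: d [4B, align 4] → 16
@16: b [2B, align 2] → 18
+2 pad (align 4)
@20: h [32B, align 4] → 52
size 52, align 4
array of 23: 23 × 52 = 1196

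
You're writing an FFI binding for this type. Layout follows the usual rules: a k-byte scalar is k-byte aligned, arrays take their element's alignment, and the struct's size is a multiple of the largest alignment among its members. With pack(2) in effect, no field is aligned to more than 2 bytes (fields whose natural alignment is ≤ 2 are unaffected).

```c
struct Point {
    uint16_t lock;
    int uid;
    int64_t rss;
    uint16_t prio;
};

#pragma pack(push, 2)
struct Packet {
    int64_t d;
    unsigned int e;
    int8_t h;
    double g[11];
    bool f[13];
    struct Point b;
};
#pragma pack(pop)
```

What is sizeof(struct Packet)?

Point: lock at 0 (size 2, align 2) → ends 2; pad 2 to align 4 for uid; uid at 4 (size 4, align 4) → ends 8; rss at 8 (size 8, align 8) → ends 16; prio at 16 (size 2, align 2) → ends 18; tail pad 6 to reach multiple of 8; total 24 bytes, alignment 8
d at 0 (size 8, align 2) → ends 8
e at 8 (size 4, align 2) → ends 12
h at 12 (size 1, align 1) → ends 13
pad 1 to align 2 for g
g at 14 (size 88, align 2) → ends 102
f at 102 (size 13, align 1) → ends 115
pad 1 to align 2 for b
b at 116 (size 24, align 2) → ends 140
total 140 bytes, alignment 2

140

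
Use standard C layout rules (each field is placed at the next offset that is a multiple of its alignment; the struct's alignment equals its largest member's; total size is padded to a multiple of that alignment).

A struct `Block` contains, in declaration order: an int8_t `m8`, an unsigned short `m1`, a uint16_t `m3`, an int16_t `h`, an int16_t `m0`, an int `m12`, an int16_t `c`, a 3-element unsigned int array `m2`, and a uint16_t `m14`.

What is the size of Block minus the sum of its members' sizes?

7

@0: m8 [1B, align 1] → 1
+1 pad (align 2)
@2: m1 [2B, align 2] → 4
@4: m3 [2B, align 2] → 6
@6: h [2B, align 2] → 8
@8: m0 [2B, align 2] → 10
+2 pad (align 4)
@12: m12 [4B, align 4] → 16
@16: c [2B, align 2] → 18
+2 pad (align 4)
@20: m2 [12B, align 4] → 32
@32: m14 [2B, align 2] → 34
+2 tail pad (align 4)
size 36, align 4
data bytes 29, size 36 → padding 7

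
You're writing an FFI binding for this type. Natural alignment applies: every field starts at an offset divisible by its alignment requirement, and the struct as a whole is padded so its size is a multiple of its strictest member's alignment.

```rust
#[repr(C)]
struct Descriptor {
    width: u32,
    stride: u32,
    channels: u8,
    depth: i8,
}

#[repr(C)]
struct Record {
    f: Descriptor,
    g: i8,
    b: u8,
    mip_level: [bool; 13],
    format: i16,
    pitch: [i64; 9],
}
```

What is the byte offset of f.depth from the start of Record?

9

Descriptor: width at 0 (size 4, align 4) → ends 4; stride at 4 (size 4, align 4) → ends 8; channels at 8 (size 1, align 1) → ends 9; depth at 9 (size 1, align 1) → ends 10; tail pad 2 to reach multiple of 4; total 12 bytes, alignment 4
f at 0 (size 12, align 4) → ends 12
within Descriptor: depth at 9
0 + 9 = 9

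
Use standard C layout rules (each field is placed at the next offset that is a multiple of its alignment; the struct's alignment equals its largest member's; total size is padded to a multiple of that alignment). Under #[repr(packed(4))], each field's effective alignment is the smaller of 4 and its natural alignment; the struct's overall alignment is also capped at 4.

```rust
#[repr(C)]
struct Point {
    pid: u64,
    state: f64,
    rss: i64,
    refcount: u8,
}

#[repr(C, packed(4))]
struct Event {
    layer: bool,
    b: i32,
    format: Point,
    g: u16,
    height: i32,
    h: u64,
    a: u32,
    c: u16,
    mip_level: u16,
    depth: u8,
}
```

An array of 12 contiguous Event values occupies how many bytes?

816

Point: 0..8  pid  (8B, 8-aligned); 8..16  state  (8B, 8-aligned); 16..24  rss  (8B, 8-aligned); 24..25  refcount  (1B, 1-aligned); 25..32  -- tail padding (7B); sizeof = 32, alignof = 8
0..1  layer  (1B, 1-aligned)
1..4  -- padding (3B)
4..8  b  (4B, 4-aligned)
8..40  format  (32B, 4-aligned)
40..42  g  (2B, 2-aligned)
42..44  -- padding (2B)
44..48  height  (4B, 4-aligned)
48..56  h  (8B, 4-aligned)
56..60  a  (4B, 4-aligned)
60..62  c  (2B, 2-aligned)
62..64  mip_level  (2B, 2-aligned)
64..65  depth  (1B, 1-aligned)
65..68  -- tail padding (3B)
sizeof = 68, alignof = 4
array of 12: 12 × 68 = 816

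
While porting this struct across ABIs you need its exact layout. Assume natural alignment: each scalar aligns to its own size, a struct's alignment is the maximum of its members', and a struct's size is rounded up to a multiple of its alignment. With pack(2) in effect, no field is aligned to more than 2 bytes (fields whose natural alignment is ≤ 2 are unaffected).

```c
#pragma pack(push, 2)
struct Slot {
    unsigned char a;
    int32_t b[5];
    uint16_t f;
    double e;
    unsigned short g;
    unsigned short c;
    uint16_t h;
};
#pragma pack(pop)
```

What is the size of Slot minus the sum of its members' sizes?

0..1  a  (1B, 1-aligned)
1..2  -- padding (1B)
2..22  b  (20B, 2-aligned)
22..24  f  (2B, 2-aligned)
24..32  e  (8B, 2-aligned)
32..34  g  (2B, 2-aligned)
34..36  c  (2B, 2-aligned)
36..38  h  (2B, 2-aligned)
sizeof = 38, alignof = 2
data bytes 37, size 38 → padding 1

1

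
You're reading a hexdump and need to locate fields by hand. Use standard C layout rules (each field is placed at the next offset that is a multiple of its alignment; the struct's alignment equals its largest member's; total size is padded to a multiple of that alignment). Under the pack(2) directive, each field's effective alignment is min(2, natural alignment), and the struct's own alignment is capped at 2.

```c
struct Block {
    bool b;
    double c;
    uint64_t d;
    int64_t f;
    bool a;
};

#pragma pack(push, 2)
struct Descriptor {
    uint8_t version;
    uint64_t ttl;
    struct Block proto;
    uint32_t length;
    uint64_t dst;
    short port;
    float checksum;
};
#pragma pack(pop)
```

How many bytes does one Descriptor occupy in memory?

Block: b at 0 (size 1, align 1) → ends 1; pad 7 to align 8 for c; c at 8 (size 8, align 8) → ends 16; d at 16 (size 8, align 8) → ends 24; f at 24 (size 8, align 8) → ends 32; a at 32 (size 1, align 1) → ends 33; tail pad 7 to reach multiple of 8; total 40 bytes, alignment 8
version at 0 (size 1, align 1) → ends 1
pad 1 to align 2 for ttl
ttl at 2 (size 8, align 2) → ends 10
proto at 10 (size 40, align 2) → ends 50
length at 50 (size 4, align 2) → ends 54
dst at 54 (size 8, align 2) → ends 62
port at 62 (size 2, align 2) → ends 64
checksum at 64 (size 4, align 2) → ends 68
total 68 bytes, alignment 2

68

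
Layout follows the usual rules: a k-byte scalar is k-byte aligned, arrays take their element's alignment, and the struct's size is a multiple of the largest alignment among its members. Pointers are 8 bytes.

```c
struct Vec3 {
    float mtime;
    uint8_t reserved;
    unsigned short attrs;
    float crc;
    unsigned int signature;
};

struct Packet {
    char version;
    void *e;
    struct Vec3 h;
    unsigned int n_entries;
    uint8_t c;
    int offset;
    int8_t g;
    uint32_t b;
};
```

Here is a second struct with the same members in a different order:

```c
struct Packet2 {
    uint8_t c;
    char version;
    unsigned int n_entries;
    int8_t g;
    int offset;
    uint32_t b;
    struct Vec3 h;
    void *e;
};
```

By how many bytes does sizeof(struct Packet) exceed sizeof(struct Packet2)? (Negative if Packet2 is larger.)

8

Vec3: mtime at 0 (size 4, align 4) → ends 4; reserved at 4 (size 1, align 1) → ends 5; pad 1 to align 2 for attrs; attrs at 6 (size 2, align 2) → ends 8; crc at 8 (size 4, align 4) → ends 12; signature at 12 (size 4, align 4) → ends 16; total 16 bytes, alignment 4
version at 0 (size 1, align 1) → ends 1
pad 7 to align 8 for e
e at 8 (size 8, align 8) → ends 16
h at 16 (size 16, align 4) → ends 32
n_entries at 32 (size 4, align 4) → ends 36
c at 36 (size 1, align 1) → ends 37
pad 3 to align 4 for offset
offset at 40 (size 4, align 4) → ends 44
g at 44 (size 1, align 1) → ends 45
pad 3 to align 4 for b
b at 48 (size 4, align 4) → ends 52
tail pad 4 to reach multiple of 8
total 56 bytes, alignment 8
— Packet2 —
c at 0 (size 1, align 1) → ends 1
version at 1 (size 1, align 1) → ends 2
pad 2 to align 4 for n_entries
n_entries at 4 (size 4, align 4) → ends 8
g at 8 (size 1, align 1) → ends 9
pad 3 to align 4 for offset
offset at 12 (size 4, align 4) → ends 16
b at 16 (size 4, align 4) → ends 20
h at 20 (size 16, align 4) → ends 36
pad 4 to align 8 for e
e at 40 (size 8, align 8) → ends 48
total 48 bytes, alignment 8
56 − 48 = 8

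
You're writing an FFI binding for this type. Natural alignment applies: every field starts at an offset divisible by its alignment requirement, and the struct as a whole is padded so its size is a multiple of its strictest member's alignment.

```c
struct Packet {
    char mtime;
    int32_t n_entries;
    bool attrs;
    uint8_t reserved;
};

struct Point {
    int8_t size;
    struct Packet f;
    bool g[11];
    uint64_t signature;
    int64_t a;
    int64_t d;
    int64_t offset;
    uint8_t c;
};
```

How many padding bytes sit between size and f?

3

Packet: 0..1  mtime  (1B, 1-aligned); 1..4  -- padding (3B); 4..8  n_entries  (4B, 4-aligned); 8..9  attrs  (1B, 1-aligned); 9..10  reserved  (1B, 1-aligned); 10..12  -- tail padding (2B); sizeof = 12, alignof = 4
0..1  size  (1B, 1-aligned)
1..4  -- padding (3B)
4..16  f  (12B, 4-aligned)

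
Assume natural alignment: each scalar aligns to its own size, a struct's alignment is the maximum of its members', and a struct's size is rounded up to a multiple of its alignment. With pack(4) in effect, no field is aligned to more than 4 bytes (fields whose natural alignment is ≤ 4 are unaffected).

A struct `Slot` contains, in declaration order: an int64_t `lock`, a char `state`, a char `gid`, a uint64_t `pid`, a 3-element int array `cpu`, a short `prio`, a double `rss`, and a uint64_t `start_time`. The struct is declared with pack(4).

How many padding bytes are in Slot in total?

lock at 0 (size 8, align 4) → ends 8
state at 8 (size 1, align 1) → ends 9
gid at 9 (size 1, align 1) → ends 10
pad 2 to align 4 for pid
pid at 12 (size 8, align 4) → ends 20
cpu at 20 (size 12, align 4) → ends 32
prio at 32 (size 2, align 2) → ends 34
pad 2 to align 4 for rss
rss at 36 (size 8, align 4) → ends 44
start_time at 44 (size 8, align 4) → ends 52
total 52 bytes, alignment 4
data bytes 48, size 52 → padding 4

4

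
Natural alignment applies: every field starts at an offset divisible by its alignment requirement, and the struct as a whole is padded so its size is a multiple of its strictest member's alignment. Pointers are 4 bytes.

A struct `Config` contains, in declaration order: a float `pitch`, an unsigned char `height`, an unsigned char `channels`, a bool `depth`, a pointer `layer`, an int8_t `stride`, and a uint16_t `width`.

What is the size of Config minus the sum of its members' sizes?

2

pitch at 0 (size 4, align 4) → ends 4
height at 4 (size 1, align 1) → ends 5
channels at 5 (size 1, align 1) → ends 6
depth at 6 (size 1, align 1) → ends 7
pad 1 to align 4 for layer
layer at 8 (size 4, align 4) → ends 12
stride at 12 (size 1, align 1) → ends 13
pad 1 to align 2 for width
width at 14 (size 2, align 2) → ends 16
total 16 bytes, alignment 4
data bytes 14, size 16 → padding 2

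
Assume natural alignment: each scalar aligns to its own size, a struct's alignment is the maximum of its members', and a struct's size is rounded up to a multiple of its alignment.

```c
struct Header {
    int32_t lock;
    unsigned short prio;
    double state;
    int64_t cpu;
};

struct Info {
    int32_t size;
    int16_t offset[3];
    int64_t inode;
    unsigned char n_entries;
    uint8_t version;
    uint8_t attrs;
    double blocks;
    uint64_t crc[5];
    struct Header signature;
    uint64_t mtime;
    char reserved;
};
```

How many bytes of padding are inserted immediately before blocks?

Header: lock at 0 (size 4, align 4) → ends 4; prio at 4 (size 2, align 2) → ends 6; pad 2 to align 8 for state; state at 8 (size 8, align 8) → ends 16; cpu at 16 (size 8, align 8) → ends 24; total 24 bytes, alignment 8
size at 0 (size 4, align 4) → ends 4
offset at 4 (size 6, align 2) → ends 10
pad 6 to align 8 for inode
inode at 16 (size 8, align 8) → ends 24
n_entries at 24 (size 1, align 1) → ends 25
version at 25 (size 1, align 1) → ends 26
attrs at 26 (size 1, align 1) → ends 27
pad 5 to align 8 for blocks
blocks at 32 (size 8, align 8) → ends 40

5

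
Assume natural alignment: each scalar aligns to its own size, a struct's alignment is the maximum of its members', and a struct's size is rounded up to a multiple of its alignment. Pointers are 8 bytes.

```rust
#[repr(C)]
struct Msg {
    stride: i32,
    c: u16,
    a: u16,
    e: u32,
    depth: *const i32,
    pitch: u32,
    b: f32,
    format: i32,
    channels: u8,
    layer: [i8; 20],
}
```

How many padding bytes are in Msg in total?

11

stride at 0 (size 4, align 4) → ends 4
c at 4 (size 2, align 2) → ends 6
a at 6 (size 2, align 2) → ends 8
e at 8 (size 4, align 4) → ends 12
pad 4 to align 8 for depth
depth at 16 (size 8, align 8) → ends 24
pitch at 24 (size 4, align 4) → ends 28
b at 28 (size 4, align 4) → ends 32
format at 32 (size 4, align 4) → ends 36
channels at 36 (size 1, align 1) → ends 37
layer at 37 (size 20, align 1) → ends 57
tail pad 7 to reach multiple of 8
total 64 bytes, alignment 8
data bytes 53, size 64 → padding 11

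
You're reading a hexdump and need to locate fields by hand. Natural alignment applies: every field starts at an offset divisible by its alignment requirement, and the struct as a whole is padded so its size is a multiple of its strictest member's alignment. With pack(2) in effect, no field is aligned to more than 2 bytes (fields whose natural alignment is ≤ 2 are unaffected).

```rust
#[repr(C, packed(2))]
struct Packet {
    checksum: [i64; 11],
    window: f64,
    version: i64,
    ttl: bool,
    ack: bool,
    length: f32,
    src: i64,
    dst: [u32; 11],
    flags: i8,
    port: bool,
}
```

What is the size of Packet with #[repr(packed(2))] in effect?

164

@0: checksum [88B, align 2] → 88
@88: window [8B, align 2] → 96
@96: version [8B, align 2] → 104
@104: ttl [1B, align 1] → 105
@105: ack [1B, align 1] → 106
@106: length [4B, align 2] → 110
@110: src [8B, align 2] → 118
@118: dst [44B, align 2] → 162
@162: flags [1B, align 1] → 163
@163: port [1B, align 1] → 164
size 164, align 2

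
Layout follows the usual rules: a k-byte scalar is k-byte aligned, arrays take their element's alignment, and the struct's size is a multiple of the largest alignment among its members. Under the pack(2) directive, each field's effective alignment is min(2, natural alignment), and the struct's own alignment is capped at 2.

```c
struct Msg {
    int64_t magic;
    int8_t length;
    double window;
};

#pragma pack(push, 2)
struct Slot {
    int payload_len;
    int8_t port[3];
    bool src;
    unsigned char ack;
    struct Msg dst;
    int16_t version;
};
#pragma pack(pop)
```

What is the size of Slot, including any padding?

36

Msg: magic at 0 (size 8, align 8) → ends 8; length at 8 (size 1, align 1) → ends 9; pad 7 to align 8 for window; window at 16 (size 8, align 8) → ends 24; total 24 bytes, alignment 8
payload_len at 0 (size 4, align 2) → ends 4
port at 4 (size 3, align 1) → ends 7
src at 7 (size 1, align 1) → ends 8
ack at 8 (size 1, align 1) → ends 9
pad 1 to align 2 for dst
dst at 10 (size 24, align 2) → ends 34
version at 34 (size 2, align 2) → ends 36
total 36 bytes, alignment 2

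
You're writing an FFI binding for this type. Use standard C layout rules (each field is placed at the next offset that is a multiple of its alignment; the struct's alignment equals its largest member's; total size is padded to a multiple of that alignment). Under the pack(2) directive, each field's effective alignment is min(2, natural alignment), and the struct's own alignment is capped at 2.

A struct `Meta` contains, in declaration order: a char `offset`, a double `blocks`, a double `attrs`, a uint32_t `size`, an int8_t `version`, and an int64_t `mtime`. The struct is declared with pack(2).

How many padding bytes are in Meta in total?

2

0..1  offset  (1B, 1-aligned)
1..2  -- padding (1B)
2..10  blocks  (8B, 2-aligned)
10..18  attrs  (8B, 2-aligned)
18..22  size  (4B, 2-aligned)
22..23  version  (1B, 1-aligned)
23..24  -- padding (1B)
24..32  mtime  (8B, 2-aligned)
sizeof = 32, alignof = 2
data bytes 30, size 32 → padding 2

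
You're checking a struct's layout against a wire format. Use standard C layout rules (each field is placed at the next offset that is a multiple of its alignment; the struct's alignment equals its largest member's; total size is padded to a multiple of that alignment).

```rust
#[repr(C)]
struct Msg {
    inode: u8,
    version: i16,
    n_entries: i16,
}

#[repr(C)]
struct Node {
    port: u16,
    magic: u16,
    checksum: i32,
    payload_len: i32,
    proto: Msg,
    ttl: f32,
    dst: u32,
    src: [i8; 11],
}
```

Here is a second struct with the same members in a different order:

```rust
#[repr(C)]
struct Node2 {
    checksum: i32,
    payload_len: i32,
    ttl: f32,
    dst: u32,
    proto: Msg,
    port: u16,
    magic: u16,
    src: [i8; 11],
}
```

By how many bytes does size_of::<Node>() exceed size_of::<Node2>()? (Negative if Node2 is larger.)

0

Msg: @0: inode [1B, align 1] → 1; +1 pad (align 2); @2: version [2B, align 2] → 4; @4: n_entries [2B, align 2] → 6; size 6, align 2
@0: port [2B, align 2] → 2
@2: magic [2B, align 2] → 4
@4: checksum [4B, align 4] → 8
@8: payload_len [4B, align 4] → 12
@12: proto [6B, align 2] → 18
+2 pad (align 4)
@20: ttl [4B, align 4] → 24
@24: dst [4B, align 4] → 28
@28: src [11B, align 1] → 39
+1 tail pad (align 4)
size 40, align 4
— Node2 —
@0: checksum [4B, align 4] → 4
@4: payload_len [4B, align 4] → 8
@8: ttl [4B, align 4] → 12
@12: dst [4B, align 4] → 16
@16: proto [6B, align 2] → 22
@22: port [2B, align 2] → 24
@24: magic [2B, align 2] → 26
@26: src [11B, align 1] → 37
+3 tail pad (align 4)
size 40, align 4
40 − 40 = 0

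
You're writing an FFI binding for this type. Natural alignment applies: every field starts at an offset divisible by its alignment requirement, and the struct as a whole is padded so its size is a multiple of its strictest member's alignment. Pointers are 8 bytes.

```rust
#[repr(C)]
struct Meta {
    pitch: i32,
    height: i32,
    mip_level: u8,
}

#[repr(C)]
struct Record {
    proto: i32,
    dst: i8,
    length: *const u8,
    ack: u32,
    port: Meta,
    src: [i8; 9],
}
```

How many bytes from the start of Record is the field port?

Meta: pitch at 0 (size 4, align 4) → ends 4; height at 4 (size 4, align 4) → ends 8; mip_level at 8 (size 1, align 1) → ends 9; tail pad 3 to reach multiple of 4; total 12 bytes, alignment 4
proto at 0 (size 4, align 4) → ends 4
dst at 4 (size 1, align 1) → ends 5
pad 3 to align 8 for length
length at 8 (size 8, align 8) → ends 16
ack at 16 (size 4, align 4) → ends 20
port at 20 (size 12, align 4) → ends 32

20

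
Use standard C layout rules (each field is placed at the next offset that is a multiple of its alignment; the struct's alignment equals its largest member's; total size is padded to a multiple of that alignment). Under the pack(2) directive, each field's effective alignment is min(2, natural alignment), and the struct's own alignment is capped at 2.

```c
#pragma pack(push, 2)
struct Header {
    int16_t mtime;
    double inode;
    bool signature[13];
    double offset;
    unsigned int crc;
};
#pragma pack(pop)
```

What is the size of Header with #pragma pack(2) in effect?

@0: mtime [2B, align 2] → 2
@2: inode [8B, align 2] → 10
@10: signature [13B, align 1] → 23
+1 pad (align 2)
@24: offset [8B, align 2] → 32
@32: crc [4B, align 2] → 36
size 36, align 2

36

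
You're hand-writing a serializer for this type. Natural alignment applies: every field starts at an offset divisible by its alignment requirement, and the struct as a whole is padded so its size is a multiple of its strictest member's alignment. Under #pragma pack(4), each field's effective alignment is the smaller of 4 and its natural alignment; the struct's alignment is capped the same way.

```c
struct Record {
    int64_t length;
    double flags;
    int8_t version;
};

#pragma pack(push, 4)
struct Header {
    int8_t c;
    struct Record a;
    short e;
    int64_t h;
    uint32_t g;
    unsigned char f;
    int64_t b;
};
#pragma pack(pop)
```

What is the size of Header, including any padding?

Record: 0..8  length  (8B, 8-aligned); 8..16  flags  (8B, 8-aligned); 16..17  version  (1B, 1-aligned); 17..24  -- tail padding (7B); sizeof = 24, alignof = 8
0..1  c  (1B, 1-aligned)
1..4  -- padding (3B)
4..28  a  (24B, 4-aligned)
28..30  e  (2B, 2-aligned)
30..32  -- padding (2B)
32..40  h  (8B, 4-aligned)
40..44  g  (4B, 4-aligned)
44..45  f  (1B, 1-aligned)
45..48  -- padding (3B)
48..56  b  (8B, 4-aligned)
sizeof = 56, alignof = 4

56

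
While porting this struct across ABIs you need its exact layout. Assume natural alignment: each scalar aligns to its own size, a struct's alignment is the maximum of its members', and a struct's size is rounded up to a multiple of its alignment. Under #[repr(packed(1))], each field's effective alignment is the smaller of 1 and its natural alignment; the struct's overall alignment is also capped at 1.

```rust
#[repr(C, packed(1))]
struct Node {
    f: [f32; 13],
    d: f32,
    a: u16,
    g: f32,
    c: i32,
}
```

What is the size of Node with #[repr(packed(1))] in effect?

66

@0: f [52B, align 1] → 52
@52: d [4B, align 1] → 56
@56: a [2B, align 1] → 58
@58: g [4B, align 1] → 62
@62: c [4B, align 1] → 66
size 66, align 1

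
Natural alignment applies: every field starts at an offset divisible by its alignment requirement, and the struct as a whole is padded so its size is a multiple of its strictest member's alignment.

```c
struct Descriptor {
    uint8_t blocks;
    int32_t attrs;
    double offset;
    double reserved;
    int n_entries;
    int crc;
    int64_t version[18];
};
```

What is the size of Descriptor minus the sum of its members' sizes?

@0: blocks [1B, align 1] → 1
+3 pad (align 4)
@4: attrs [4B, align 4] → 8
@8: offset [8B, align 8] → 16
@16: reserved [8B, align 8] → 24
@24: n_entries [4B, align 4] → 28
@28: crc [4B, align 4] → 32
@32: version [144B, align 8] → 176
size 176, align 8
data bytes 173, size 176 → padding 3

3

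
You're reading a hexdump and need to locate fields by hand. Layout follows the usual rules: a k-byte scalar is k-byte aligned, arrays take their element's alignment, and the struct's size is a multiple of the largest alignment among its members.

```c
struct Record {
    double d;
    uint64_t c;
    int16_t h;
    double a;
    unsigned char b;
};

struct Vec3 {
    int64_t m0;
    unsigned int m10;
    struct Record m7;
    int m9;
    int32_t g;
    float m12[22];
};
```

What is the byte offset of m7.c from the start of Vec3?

Record: @0: d [8B, align 8] → 8; @8: c [8B, align 8] → 16; @16: h [2B, align 2] → 18; +6 pad (align 8); @24: a [8B, align 8] → 32; @32: b [1B, align 1] → 33; +7 tail pad (align 8); size 40, align 8
@0: m0 [8B, align 8] → 8
@8: m10 [4B, align 4] → 12
+4 pad (align 8)
@16: m7 [40B, align 8] → 56
within Record: c at 8
16 + 8 = 24

24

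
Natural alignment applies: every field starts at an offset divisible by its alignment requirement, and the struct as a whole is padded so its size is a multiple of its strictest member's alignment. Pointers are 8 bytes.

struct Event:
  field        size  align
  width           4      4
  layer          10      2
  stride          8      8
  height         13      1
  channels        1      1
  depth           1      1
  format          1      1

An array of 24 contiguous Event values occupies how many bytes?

960

@0: width [4B, align 4] → 4
@4: layer [10B, align 2] → 14
+2 pad (align 8)
@16: stride [8B, align 8] → 24
@24: height [13B, align 1] → 37
@37: channels [1B, align 1] → 38
@38: depth [1B, align 1] → 39
@39: format [1B, align 1] → 40
size 40, align 8
array of 24: 24 × 40 = 960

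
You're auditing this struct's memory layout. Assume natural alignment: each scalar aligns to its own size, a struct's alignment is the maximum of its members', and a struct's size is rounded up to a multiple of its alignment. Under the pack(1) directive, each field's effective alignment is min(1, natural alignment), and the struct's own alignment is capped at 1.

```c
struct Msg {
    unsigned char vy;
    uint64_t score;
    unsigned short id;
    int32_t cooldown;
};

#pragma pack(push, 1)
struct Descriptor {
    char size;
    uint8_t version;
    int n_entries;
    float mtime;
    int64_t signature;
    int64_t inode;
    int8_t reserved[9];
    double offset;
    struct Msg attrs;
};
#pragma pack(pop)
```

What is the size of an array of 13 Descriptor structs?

871

Msg: @0: vy [1B, align 1] → 1; +7 pad (align 8); @8: score [8B, align 8] → 16; @16: id [2B, align 2] → 18; +2 pad (align 4); @20: cooldown [4B, align 4] → 24; size 24, align 8
@0: size [1B, align 1] → 1
@1: version [1B, align 1] → 2
@2: n_entries [4B, align 1] → 6
@6: mtime [4B, align 1] → 10
@10: signature [8B, align 1] → 18
@18: inode [8B, align 1] → 26
@26: reserved [9B, align 1] → 35
@35: offset [8B, align 1] → 43
@43: attrs [24B, align 1] → 67
size 67, align 1
array of 13: 13 × 67 = 871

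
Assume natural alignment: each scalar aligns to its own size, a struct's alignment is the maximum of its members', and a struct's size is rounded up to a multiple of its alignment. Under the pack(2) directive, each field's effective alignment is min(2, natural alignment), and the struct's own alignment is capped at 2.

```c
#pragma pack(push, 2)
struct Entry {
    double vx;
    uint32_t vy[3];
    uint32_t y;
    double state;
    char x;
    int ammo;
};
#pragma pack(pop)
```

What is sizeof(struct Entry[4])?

152

@0: vx [8B, align 2] → 8
@8: vy [12B, align 2] → 20
@20: y [4B, align 2] → 24
@24: state [8B, align 2] → 32
@32: x [1B, align 1] → 33
+1 pad (align 2)
@34: ammo [4B, align 2] → 38
size 38, align 2
array of 4: 4 × 38 = 152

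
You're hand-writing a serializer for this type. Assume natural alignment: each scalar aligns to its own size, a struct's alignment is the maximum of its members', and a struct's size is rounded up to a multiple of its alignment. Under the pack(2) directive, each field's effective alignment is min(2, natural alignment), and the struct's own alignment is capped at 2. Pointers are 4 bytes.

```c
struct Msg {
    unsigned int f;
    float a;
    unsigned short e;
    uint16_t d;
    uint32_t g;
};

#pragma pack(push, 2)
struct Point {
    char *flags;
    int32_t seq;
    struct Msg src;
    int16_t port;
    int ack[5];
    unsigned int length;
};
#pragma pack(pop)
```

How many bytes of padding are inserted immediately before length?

0

Msg: @0: f [4B, align 4] → 4; @4: a [4B, align 4] → 8; @8: e [2B, align 2] → 10; @10: d [2B, align 2] → 12; @12: g [4B, align 4] → 16; size 16, align 4
@0: flags [4B, align 2] → 4
@4: seq [4B, align 2] → 8
@8: src [16B, align 2] → 24
@24: port [2B, align 2] → 26
@26: ack [20B, align 2] → 46
@46: length [4B, align 2] → 50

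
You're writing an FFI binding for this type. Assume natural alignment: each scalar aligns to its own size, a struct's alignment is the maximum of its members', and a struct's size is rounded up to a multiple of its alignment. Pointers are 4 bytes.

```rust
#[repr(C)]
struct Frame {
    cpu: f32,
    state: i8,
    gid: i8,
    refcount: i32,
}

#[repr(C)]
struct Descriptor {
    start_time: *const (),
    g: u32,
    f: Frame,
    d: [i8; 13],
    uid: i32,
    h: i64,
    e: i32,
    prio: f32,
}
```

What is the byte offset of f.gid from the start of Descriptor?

Frame: @0: cpu [4B, align 4] → 4; @4: state [1B, align 1] → 5; @5: gid [1B, align 1] → 6; +2 pad (align 4); @8: refcount [4B, align 4] → 12; size 12, align 4
@0: start_time [4B, align 4] → 4
@4: g [4B, align 4] → 8
@8: f [12B, align 4] → 20
within Frame: gid at 5
8 + 5 = 13

13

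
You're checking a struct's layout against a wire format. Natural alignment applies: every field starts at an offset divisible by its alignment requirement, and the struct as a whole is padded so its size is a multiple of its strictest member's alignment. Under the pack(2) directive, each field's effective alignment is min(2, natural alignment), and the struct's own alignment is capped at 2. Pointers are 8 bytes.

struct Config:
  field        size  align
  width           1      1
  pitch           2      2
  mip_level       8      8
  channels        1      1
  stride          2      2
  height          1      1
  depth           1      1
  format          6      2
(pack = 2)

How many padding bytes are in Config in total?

2

width at 0 (size 1, align 1) → ends 1
pad 1 to align 2 for pitch
pitch at 2 (size 2, align 2) → ends 4
mip_level at 4 (size 8, align 2) → ends 12
channels at 12 (size 1, align 1) → ends 13
pad 1 to align 2 for stride
stride at 14 (size 2, align 2) → ends 16
height at 16 (size 1, align 1) → ends 17
depth at 17 (size 1, align 1) → ends 18
format at 18 (size 6, align 2) → ends 24
total 24 bytes, alignment 2
data bytes 22, size 24 → padding 2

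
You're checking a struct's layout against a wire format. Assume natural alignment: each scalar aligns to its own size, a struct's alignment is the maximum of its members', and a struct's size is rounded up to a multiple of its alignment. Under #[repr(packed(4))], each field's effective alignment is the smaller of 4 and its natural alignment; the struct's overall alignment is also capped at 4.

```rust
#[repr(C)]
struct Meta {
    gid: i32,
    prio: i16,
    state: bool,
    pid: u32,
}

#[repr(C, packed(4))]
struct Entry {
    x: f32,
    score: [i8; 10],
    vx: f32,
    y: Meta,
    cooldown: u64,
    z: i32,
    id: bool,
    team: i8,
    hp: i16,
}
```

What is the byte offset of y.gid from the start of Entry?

20

Meta: 0..4  gid  (4B, 4-aligned); 4..6  prio  (2B, 2-aligned); 6..7  state  (1B, 1-aligned); 7..8  -- padding (1B); 8..12  pid  (4B, 4-aligned); sizeof = 12, alignof = 4
0..4  x  (4B, 4-aligned)
4..14  score  (10B, 1-aligned)
14..16  -- padding (2B)
16..20  vx  (4B, 4-aligned)
20..32  y  (12B, 4-aligned)
within Meta: gid at 0
20 + 0 = 20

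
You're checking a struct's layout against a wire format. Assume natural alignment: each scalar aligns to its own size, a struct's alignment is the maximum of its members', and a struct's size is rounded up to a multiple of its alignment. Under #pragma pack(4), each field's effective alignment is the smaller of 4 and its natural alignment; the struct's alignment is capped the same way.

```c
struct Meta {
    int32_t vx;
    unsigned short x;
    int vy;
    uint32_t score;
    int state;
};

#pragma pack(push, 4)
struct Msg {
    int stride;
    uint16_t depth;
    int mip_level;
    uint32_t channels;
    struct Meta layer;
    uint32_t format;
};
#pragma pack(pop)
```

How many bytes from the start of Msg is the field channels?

12

Meta: vx at 0 (size 4, align 4) → ends 4; x at 4 (size 2, align 2) → ends 6; pad 2 to align 4 for vy; vy at 8 (size 4, align 4) → ends 12; score at 12 (size 4, align 4) → ends 16; state at 16 (size 4, align 4) → ends 20; total 20 bytes, alignment 4
stride at 0 (size 4, align 4) → ends 4
depth at 4 (size 2, align 2) → ends 6
pad 2 to align 4 for mip_level
mip_level at 8 (size 4, align 4) → ends 12
channels at 12 (size 4, align 4) → ends 16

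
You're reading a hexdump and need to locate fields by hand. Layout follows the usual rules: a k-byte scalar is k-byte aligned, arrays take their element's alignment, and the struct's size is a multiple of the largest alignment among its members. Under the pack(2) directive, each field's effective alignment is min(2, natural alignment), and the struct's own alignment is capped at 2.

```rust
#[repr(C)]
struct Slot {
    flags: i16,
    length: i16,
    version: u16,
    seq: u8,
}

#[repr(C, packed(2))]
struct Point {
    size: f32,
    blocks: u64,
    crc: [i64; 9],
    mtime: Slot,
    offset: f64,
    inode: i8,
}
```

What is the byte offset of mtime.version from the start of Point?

Slot: flags at 0 (size 2, align 2) → ends 2; length at 2 (size 2, align 2) → ends 4; version at 4 (size 2, align 2) → ends 6; seq at 6 (size 1, align 1) → ends 7; tail pad 1 to reach multiple of 2; total 8 bytes, alignment 2
size at 0 (size 4, align 2) → ends 4
blocks at 4 (size 8, align 2) → ends 12
crc at 12 (size 72, align 2) → ends 84
mtime at 84 (size 8, align 2) → ends 92
within Slot: version at 4
84 + 4 = 88

88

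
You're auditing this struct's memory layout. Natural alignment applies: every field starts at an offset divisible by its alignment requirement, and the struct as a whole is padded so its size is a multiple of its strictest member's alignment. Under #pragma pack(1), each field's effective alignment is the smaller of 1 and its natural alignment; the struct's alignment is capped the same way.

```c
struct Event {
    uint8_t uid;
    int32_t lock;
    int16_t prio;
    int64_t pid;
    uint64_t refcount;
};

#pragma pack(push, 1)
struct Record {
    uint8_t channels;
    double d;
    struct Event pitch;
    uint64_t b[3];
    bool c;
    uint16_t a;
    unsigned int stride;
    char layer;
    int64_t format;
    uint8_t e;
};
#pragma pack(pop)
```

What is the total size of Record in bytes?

Event: uid at 0 (size 1, align 1) → ends 1; pad 3 to align 4 for lock; lock at 4 (size 4, align 4) → ends 8; prio at 8 (size 2, align 2) → ends 10; pad 6 to align 8 for pid; pid at 16 (size 8, align 8) → ends 24; refcount at 24 (size 8, align 8) → ends 32; total 32 bytes, alignment 8
channels at 0 (size 1, align 1) → ends 1
d at 1 (size 8, align 1) → ends 9
pitch at 9 (size 32, align 1) → ends 41
b at 41 (size 24, align 1) → ends 65
c at 65 (size 1, align 1) → ends 66
a at 66 (size 2, align 1) → ends 68
stride at 68 (size 4, align 1) → ends 72
layer at 72 (size 1, align 1) → ends 73
format at 73 (size 8, align 1) → ends 81
e at 81 (size 1, align 1) → ends 82
total 82 bytes, alignment 1

82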